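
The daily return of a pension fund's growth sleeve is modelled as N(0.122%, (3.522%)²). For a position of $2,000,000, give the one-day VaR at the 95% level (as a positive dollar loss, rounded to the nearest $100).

At 95% one-sided, z = 1.645.
VaR = −μ + z·σ = −(0.122%) + 1.645 × 3.522% = 5.672%.
On $2,000,000: 0.05672 × $2,000,000 = $113,440.

$113,400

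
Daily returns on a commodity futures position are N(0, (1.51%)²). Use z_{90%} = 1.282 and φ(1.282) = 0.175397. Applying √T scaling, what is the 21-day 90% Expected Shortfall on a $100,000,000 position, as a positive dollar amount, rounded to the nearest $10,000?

$12,140,000

σ_{21d} = 1.51% × √21 = 6.920%.
ES multiplier = φ(z)/(1−α) = 0.175397/0.1 = 1.754.
ES = 6.920% × 1.754 = 12.138%; on $100,000,000: $12,138,000.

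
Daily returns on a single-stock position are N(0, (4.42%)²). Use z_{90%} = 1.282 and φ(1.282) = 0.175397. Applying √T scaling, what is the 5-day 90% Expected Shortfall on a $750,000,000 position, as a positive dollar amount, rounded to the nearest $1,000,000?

σ_{5d} = 4.42% × √5 = 9.883%.
ES multiplier = φ(z)/(1−α) = 0.175397/0.1 = 1.754.
ES = 9.883% × 1.754 = 17.335%; on $750,000,000: $130,012,500.

$130,000,000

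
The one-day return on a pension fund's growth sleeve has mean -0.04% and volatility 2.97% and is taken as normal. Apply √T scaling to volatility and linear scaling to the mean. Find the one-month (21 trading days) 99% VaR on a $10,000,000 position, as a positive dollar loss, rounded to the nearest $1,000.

$3,250,000

At 99%, z = 2.326.
σ_{21d} = 2.97% × √21 = 13.610%; μ_{21d} = 21 × -0.04% = -0.840%.
VaR = −(-0.840%) + 2.326 × 13.610% = 32.497%.
On $10,000,000: 0.32497 × $10,000,000 = $3,249,700.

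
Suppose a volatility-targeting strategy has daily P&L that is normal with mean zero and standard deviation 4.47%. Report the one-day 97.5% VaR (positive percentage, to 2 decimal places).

At 97.5% one-sided, z = 1.960.
VaR = z·σ = 1.960 × 4.47% = 8.761%.

8.76%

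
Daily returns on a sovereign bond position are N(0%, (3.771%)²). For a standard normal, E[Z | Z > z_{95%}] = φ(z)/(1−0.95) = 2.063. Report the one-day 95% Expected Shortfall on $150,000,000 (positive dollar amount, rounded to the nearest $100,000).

$11,700,000

ES = 3.771% × 2.063 = 7.780%.
On $150,000,000: 0.07780 × $150,000,000 = $11,670,000.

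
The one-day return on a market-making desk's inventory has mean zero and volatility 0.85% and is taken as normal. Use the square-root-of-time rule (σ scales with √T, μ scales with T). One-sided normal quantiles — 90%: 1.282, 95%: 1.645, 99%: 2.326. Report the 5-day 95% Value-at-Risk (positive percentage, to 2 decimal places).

3.13%

σ_{5d} = 0.85% × √5 = 1.901%.
VaR = 1.645 × 1.901% = 3.127%.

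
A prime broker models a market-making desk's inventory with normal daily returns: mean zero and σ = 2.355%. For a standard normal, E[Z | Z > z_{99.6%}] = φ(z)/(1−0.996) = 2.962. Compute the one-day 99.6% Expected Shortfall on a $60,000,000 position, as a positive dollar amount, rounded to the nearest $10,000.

$4,190,000

ES = 2.355% × 2.962 = 6.976%.
On $60,000,000: 0.06976 × $60,000,000 = $4,185,600.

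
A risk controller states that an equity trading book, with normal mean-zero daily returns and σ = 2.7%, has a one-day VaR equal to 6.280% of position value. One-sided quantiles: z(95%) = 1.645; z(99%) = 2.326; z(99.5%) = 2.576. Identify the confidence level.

Implied z = VaR/σ = 6.280 / 2.7 = 2.326.
This matches z(99%) = 2.326.

99%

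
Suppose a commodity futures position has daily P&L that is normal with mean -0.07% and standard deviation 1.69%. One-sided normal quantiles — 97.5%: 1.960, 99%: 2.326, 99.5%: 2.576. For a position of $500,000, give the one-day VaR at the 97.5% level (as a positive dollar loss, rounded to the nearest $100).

$16,900

VaR = −μ + z·σ = −(-0.07%) + 1.960 × 1.69% = 3.382%.
On $500,000: 0.03382 × $500,000 = $16,910.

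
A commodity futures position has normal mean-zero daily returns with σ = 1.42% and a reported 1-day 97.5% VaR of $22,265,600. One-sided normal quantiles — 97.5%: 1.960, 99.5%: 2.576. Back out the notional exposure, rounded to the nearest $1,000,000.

VaR as a fraction of value: z·σ = 1.960 × 1.42% = 2.7832%.
Position = $22,265,600 / 0.027832 = $800,000,000.

$800,000,000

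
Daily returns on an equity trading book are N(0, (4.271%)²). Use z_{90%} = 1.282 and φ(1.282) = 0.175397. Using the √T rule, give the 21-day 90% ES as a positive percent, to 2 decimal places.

34.33%

σ_{21d} = 4.271% × √21 = 19.572%.
ES multiplier = φ(z)/(1−α) = 0.175397/0.1 = 1.754.
ES = 19.572% × 1.754 = 34.329%.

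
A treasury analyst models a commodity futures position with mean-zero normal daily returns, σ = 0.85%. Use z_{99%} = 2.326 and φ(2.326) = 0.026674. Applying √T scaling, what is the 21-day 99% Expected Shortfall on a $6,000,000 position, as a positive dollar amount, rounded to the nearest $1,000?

$623,000

σ_{21d} = 0.85% × √21 = 3.895%.
ES multiplier = φ(z)/(1−α) = 0.026674/0.01 = 2.667.
ES = 3.895% × 2.667 = 10.388%; on $6,000,000: $623,280.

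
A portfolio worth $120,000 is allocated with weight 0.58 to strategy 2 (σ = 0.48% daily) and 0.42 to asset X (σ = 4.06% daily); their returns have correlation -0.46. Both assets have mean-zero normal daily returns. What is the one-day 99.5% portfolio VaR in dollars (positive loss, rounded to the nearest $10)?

$4,930

σ_p² = 0.58²·0.48² + 0.42²·4.06² + 2·-0.46·0.58·0.42·0.48·4.06 = 2.5485 (%²).
σ_p = √2.5485 = 1.596%.
At 99.5%, z = 2.576.
VaR = 2.576 × 1.596% = 4.111%; on $120,000 that is $4,933.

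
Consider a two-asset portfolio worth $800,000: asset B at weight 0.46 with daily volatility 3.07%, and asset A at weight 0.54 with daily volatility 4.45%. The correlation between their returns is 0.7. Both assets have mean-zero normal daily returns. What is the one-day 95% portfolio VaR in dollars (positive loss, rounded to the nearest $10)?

σ_p² = 0.46²·3.07² + 0.54²·4.45² + 2·0.7·0.46·0.54·3.07·4.45 = 12.5196 (%²).
σ_p = √12.5196 = 3.538%.
At 95%, z = 1.645.
VaR = 1.645 × 3.538% = 5.820%; on $800,000 that is $46,560.

$46,560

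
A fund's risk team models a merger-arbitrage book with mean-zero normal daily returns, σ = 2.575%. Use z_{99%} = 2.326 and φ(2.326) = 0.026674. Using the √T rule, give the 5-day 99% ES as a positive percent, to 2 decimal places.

σ_{5d} = 2.575% × √5 = 5.758%.
ES multiplier = φ(z)/(1−α) = 0.026674/0.01 = 2.667.
ES = 5.758% × 2.667 = 15.357%.

15.36%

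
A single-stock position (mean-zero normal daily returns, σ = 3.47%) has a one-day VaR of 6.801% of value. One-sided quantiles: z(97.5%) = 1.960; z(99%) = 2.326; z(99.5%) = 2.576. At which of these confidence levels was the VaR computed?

97.5%

Implied z = VaR/σ = 6.801 / 3.47 = 1.960.
This matches z(97.5%) = 1.960.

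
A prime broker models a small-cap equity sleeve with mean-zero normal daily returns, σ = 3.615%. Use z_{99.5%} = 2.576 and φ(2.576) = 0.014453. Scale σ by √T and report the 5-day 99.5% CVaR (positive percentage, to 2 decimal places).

23.37%

σ_{5d} = 3.615% × √5 = 8.083%.
ES multiplier = φ(z)/(1−α) = 0.014453/0.005 = 2.891.
ES = 8.083% × 2.891 = 23.368%.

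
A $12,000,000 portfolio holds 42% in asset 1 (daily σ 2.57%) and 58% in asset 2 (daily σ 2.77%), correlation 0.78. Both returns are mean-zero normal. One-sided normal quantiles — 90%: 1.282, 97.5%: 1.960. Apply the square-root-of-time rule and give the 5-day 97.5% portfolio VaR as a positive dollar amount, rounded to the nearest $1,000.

σ_p = √(0.42²·2.57² + 0.58²·2.77² + 2·0.78·0.42·0.58·2.57·2.77) = 2.540%.
σ_{5d} = 2.540% × √5 = 5.680%.
VaR = 1.960 × 5.680% = 11.133%; on $12,000,000 that is $1,335,960.

$1,336,000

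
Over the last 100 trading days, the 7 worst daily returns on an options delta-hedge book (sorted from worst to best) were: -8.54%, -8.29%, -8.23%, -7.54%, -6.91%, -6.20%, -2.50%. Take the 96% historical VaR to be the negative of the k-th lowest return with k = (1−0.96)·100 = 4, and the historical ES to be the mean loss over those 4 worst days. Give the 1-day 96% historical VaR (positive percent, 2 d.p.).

k = 4; the 4th lowest return is -7.54%, so VaR = 7.54%.

7.54%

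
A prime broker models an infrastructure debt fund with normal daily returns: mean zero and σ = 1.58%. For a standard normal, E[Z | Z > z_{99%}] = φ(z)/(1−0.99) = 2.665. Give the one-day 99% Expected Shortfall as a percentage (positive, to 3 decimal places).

4.211%

ES = 1.58% × 2.665 = 4.211%.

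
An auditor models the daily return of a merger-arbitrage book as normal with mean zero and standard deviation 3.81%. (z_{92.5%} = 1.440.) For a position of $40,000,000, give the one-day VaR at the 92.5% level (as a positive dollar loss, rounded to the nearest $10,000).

$2,190,000

VaR = z·σ = 1.440 × 3.81% = 5.486%.
On $40,000,000: 0.05486 × $40,000,000 = $2,194,400.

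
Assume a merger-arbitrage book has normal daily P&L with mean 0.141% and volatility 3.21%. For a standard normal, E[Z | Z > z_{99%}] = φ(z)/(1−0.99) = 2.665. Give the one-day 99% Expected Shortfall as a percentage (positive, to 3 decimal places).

ES = −(0.141%) + 3.21% × 2.665 = 8.414%.

8.414%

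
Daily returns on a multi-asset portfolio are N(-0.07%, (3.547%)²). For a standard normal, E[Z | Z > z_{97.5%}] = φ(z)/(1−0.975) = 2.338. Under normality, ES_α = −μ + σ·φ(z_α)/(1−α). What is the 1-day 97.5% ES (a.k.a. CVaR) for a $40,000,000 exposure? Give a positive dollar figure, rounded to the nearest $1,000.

$3,345,000

ES = −(-0.07%) + 3.547% × 2.338 = 8.363%.
On $40,000,000: 0.08363 × $40,000,000 = $3,345,200.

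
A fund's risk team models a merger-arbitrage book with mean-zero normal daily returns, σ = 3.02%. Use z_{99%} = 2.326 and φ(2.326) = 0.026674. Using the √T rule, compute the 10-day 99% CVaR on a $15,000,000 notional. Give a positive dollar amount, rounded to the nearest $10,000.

σ_{10d} = 3.02% × √10 = 9.550%.
ES multiplier = φ(z)/(1−α) = 0.026674/0.01 = 2.667.
ES = 9.550% × 2.667 = 25.470%; on $15,000,000: $3,820,500.

$3,820,000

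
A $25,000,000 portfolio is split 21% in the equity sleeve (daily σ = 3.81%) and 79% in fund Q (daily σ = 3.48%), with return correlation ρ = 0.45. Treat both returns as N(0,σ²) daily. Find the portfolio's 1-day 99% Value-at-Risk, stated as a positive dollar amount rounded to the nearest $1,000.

σ_p² = 0.21²·3.81² + 0.79²·3.48² + 2·0.45·0.21·0.79·3.81·3.48 = 10.1779 (%²).
σ_p = √10.1779 = 3.190%.
At 99%, z = 2.326.
VaR = 2.326 × 3.190% = 7.420%; on $25,000,000 that is $1,855,000.

$1,855,000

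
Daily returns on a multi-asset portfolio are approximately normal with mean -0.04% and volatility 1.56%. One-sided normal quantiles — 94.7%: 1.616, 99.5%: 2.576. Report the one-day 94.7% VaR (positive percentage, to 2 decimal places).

2.56%

VaR = −μ + z·σ = −(-0.04%) + 1.616 × 1.56% = 2.561%.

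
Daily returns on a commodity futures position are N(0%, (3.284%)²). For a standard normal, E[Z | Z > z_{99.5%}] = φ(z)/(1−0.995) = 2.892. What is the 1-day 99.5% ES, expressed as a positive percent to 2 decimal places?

9.50%

ES = 3.284% × 2.892 = 9.497%.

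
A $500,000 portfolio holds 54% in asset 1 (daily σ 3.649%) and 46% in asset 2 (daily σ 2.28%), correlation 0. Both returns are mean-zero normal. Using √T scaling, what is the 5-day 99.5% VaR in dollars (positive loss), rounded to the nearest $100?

$64,300

σ_p = √(0.54²·3.649² + 0.46²·2.28² + 2·0·0.54·0.46·3.649·2.28) = 2.232%.
σ_{5d} = 2.232% × √5 = 4.991%.
z(99.5%) = 2.576.
VaR = 2.576 × 4.991% = 12.857%; on $500,000 that is $64,285.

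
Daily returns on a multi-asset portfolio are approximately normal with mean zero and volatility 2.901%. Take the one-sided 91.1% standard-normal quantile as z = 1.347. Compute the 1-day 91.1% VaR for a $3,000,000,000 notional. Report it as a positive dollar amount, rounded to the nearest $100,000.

VaR = z·σ = 1.347 × 2.901% = 3.908%.
On $3,000,000,000: 0.03908 × $3,000,000,000 = $117,240,000.

$117,200,000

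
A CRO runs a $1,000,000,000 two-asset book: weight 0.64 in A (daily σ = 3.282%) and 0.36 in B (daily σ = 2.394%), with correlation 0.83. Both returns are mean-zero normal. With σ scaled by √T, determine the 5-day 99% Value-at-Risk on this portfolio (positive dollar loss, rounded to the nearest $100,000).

σ_p = √(0.64²·3.282² + 0.36²·2.394² + 2·0.83·0.64·0.36·3.282·2.394) = 2.857%.
σ_{5d} = 2.857% × √5 = 6.388%.
z(99%) = 2.326.
VaR = 2.326 × 6.388% = 14.858%; on $1,000,000,000 that is $148,580,000.

$148,600,000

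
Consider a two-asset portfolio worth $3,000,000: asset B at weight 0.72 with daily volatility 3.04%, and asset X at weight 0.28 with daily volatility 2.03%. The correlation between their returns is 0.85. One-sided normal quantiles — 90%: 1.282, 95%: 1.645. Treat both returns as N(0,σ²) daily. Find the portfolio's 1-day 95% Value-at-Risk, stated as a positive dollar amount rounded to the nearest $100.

$132,700

σ_p² = 0.72²·3.04² + 0.28²·2.03² + 2·0.85·0.72·0.28·3.04·2.03 = 7.2289 (%²).
σ_p = √7.2289 = 2.689%.
VaR = 1.645 × 2.689% = 4.423%; on $3,000,000 that is $132,690.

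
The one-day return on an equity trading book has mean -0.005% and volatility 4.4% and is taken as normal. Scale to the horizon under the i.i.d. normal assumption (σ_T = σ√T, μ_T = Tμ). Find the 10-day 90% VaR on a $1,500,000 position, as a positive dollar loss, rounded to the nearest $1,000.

At 90%, z = 1.282.
σ_{10d} = 4.4% × √10 = 13.914%; μ_{10d} = 10 × -0.005% = -0.050%.
VaR = −(-0.050%) + 1.282 × 13.914% = 17.888%.
On $1,500,000: 0.17888 × $1,500,000 = $268,320.

$268,000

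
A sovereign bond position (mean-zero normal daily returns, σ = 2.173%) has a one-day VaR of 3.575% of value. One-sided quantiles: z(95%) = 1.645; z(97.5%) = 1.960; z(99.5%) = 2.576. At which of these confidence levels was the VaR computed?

95%

Implied z = VaR/σ = 3.575 / 2.173 = 1.645.
This matches z(95%) = 1.645.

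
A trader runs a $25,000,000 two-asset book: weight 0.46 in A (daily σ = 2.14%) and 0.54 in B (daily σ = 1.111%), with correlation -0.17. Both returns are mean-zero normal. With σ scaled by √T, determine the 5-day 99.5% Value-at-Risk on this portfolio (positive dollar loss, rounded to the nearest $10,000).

σ_p = √(0.46²·2.14² + 0.54²·1.111² + 2·-0.17·0.46·0.54·2.14·1.111) = 1.062%.
σ_{5d} = 1.062% × √5 = 2.375%.
z(99.5%) = 2.576.
VaR = 2.576 × 2.375% = 6.118%; on $25,000,000 that is $1,529,500.

$1,530,000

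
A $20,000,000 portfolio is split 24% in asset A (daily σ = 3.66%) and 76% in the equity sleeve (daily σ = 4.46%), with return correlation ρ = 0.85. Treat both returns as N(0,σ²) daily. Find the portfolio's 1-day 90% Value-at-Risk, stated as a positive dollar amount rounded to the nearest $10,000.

σ_p² = 0.24²·3.66² + 0.76²·4.46² + 2·0.85·0.24·0.76·3.66·4.46 = 17.3226 (%²).
σ_p = √17.3226 = 4.162%.
At 90%, z = 1.282.
VaR = 1.282 × 4.162% = 5.336%; on $20,000,000 that is $1,067,200.

$1,070,000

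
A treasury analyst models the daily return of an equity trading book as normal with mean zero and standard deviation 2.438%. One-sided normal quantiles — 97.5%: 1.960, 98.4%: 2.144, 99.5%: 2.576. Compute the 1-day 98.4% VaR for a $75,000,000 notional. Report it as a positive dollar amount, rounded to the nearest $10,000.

VaR = z·σ = 2.144 × 2.438% = 5.227%.
On $75,000,000: 0.05227 × $75,000,000 = $3,920,250.

$3,920,000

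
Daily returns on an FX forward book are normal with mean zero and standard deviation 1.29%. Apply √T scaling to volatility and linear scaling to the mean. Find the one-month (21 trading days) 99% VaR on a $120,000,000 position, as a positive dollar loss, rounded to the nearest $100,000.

At 99%, z = 2.326.
σ_{21d} = 1.29% × √21 = 5.912%.
VaR = 2.326 × 5.912% = 13.751%.
On $120,000,000: 0.13751 × $120,000,000 = $16,501,200.

$16,500,000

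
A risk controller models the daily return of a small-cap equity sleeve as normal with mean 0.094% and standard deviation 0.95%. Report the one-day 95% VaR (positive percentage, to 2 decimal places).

At 95% one-sided, z = 1.645.
VaR = −μ + z·σ = −(0.094%) + 1.645 × 0.95% = 1.469%.

1.47%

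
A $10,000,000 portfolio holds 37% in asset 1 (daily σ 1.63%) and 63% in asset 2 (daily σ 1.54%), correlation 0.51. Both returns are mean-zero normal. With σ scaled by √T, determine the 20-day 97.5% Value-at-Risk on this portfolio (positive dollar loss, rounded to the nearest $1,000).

$1,209,000

σ_p = √(0.37²·1.63² + 0.63²·1.54² + 2·0.51·0.37·0.63·1.63·1.54) = 1.379%.
σ_{20d} = 1.379% × √20 = 6.167%.
z(97.5%) = 1.960.
VaR = 1.960 × 6.167% = 12.087%; on $10,000,000 that is $1,208,700.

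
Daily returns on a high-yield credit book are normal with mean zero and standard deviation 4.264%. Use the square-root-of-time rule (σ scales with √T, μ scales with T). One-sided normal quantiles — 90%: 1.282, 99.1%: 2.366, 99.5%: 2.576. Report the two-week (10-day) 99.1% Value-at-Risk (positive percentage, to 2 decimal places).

31.90%

σ_{10d} = 4.264% × √10 = 13.484%.
VaR = 2.366 × 13.484% = 31.903%.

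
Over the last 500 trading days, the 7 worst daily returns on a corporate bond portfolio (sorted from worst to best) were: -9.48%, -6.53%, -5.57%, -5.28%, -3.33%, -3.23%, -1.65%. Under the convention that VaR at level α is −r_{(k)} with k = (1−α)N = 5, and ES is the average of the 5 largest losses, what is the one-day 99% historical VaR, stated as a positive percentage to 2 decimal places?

k = 5; the 5th lowest return is -3.33%, so VaR = 3.33%.

3.33%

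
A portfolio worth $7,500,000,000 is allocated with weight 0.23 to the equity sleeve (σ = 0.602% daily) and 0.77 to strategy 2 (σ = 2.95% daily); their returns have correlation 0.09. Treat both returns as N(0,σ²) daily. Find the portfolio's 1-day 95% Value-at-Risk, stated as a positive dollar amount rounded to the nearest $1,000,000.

$282,000,000

σ_p² = 0.23²·0.602² + 0.77²·2.95² + 2·0.09·0.23·0.77·0.602·2.95 = 5.2355 (%²).
σ_p = √5.2355 = 2.288%.
At 95%, z = 1.645.
VaR = 1.645 × 2.288% = 3.764%; on $7,500,000,000 that is $282,300,000.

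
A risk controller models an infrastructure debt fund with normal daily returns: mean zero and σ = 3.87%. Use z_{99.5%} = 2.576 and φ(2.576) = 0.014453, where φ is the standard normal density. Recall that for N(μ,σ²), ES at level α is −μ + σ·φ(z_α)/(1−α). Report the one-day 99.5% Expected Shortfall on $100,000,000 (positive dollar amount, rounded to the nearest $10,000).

Tail multiplier: φ(z)/(1−α) = 0.014453 / 0.005 = 2.891.
ES = 3.87% × 2.891 = 11.188%.
On $100,000,000: 0.11188 × $100,000,000 = $11,188,000.

$11,190,000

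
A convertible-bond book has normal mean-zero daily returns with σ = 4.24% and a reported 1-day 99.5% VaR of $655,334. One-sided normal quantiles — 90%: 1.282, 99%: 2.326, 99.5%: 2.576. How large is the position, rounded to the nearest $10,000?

VaR as a fraction of value: z·σ = 2.576 × 4.24% = 10.9222%.
Position = $655,334 / 0.109222 = $5,999,996.

$6,000,000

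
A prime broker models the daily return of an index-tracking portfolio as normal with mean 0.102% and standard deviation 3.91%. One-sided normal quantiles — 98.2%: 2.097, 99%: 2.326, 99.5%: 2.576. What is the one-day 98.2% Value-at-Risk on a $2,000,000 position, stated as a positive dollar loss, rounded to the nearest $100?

$161,900

VaR = −μ + z·σ = −(0.102%) + 2.097 × 3.91% = 8.097%.
On $2,000,000: 0.08097 × $2,000,000 = $161,940.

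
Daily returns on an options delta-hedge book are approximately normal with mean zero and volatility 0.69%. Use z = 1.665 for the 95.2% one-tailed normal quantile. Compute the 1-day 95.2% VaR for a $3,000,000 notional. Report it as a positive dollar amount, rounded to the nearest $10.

VaR = z·σ = 1.665 × 0.69% = 1.149%.
On $3,000,000: 0.01149 × $3,000,000 = $34,470.

$34,470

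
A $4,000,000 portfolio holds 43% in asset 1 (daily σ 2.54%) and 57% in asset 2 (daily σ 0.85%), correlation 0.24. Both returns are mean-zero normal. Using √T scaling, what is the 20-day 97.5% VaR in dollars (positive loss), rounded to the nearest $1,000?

$455,000

σ_p = √(0.43²·2.54² + 0.57²·0.85² + 2·0.24·0.43·0.57·2.54·0.85) = 1.297%.
σ_{20d} = 1.297% × √20 = 5.800%.
z(97.5%) = 1.960.
VaR = 1.960 × 5.800% = 11.368%; on $4,000,000 that is $454,720.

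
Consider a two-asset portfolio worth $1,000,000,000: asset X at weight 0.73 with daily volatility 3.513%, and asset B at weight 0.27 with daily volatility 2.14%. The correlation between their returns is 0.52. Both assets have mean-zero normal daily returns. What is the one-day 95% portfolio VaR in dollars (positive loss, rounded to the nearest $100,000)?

σ_p² = 0.73²·3.513² + 0.27²·2.14² + 2·0.52·0.73·0.27·3.513·2.14 = 8.4515 (%²).
σ_p = √8.4515 = 2.907%.
At 95%, z = 1.645.
VaR = 1.645 × 2.907% = 4.782%; on $1,000,000,000 that is $47,820,000.

$47,800,000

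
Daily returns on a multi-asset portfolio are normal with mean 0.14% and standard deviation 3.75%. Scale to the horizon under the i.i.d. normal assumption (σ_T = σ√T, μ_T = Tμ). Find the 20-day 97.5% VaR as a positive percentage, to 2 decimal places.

30.07%

At 97.5%, z = 1.960.
σ_{20d} = 3.75% × √20 = 16.771%; μ_{20d} = 20 × 0.14% = 2.800%.
VaR = −(2.800%) + 1.960 × 16.771% = 30.071%.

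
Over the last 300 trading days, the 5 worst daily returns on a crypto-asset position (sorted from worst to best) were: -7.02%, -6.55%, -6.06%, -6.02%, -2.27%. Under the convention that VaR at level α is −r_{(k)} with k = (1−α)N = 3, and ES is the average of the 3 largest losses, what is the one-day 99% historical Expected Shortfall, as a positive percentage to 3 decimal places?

6.543%

The 3 worst returns sum to -19.63%.
ES = −(-19.63%) / 3 = 6.5433…% ≈ 6.543%.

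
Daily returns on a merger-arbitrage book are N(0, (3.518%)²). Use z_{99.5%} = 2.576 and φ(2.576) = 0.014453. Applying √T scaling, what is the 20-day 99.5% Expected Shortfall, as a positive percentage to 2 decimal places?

σ_{20d} = 3.518% × √20 = 15.733%.
ES multiplier = φ(z)/(1−α) = 0.014453/0.005 = 2.891.
ES = 15.733% × 2.891 = 45.484%.

45.48%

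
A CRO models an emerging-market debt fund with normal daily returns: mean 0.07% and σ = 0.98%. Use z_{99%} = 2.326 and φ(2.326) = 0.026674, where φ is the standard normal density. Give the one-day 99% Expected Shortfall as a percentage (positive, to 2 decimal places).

Tail multiplier: φ(z)/(1−α) = 0.026674 / 0.01 = 2.667.
ES = −(0.07%) + 0.98% × 2.667 = 2.544%.

2.54%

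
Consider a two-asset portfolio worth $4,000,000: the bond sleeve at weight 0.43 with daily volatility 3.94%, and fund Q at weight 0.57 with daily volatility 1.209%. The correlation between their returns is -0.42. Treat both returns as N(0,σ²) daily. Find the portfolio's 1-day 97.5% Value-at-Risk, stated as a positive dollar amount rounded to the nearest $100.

$120,600

σ_p² = 0.43²·3.94² + 0.57²·1.209² + 2·-0.42·0.43·0.57·3.94·1.209 = 2.3645 (%²).
σ_p = √2.3645 = 1.538%.
At 97.5%, z = 1.960.
VaR = 1.960 × 1.538% = 3.014%; on $4,000,000 that is $120,560.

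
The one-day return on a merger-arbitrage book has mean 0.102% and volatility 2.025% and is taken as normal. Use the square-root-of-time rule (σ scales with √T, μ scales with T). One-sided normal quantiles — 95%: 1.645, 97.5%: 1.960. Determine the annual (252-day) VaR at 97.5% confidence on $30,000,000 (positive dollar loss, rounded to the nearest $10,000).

σ_{252d} = 2.025% × √252 = 32.146%; μ_{252d} = 252 × 0.102% = 25.704%.
VaR = −(25.704%) + 1.960 × 32.146% = 37.302%.
On $30,000,000: 0.37302 × $30,000,000 = $11,190,600.

$11,190,000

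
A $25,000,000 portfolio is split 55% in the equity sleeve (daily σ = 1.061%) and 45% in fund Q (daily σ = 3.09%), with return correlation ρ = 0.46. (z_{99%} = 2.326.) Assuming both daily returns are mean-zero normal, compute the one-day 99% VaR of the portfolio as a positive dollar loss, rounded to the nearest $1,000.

σ_p² = 0.55²·1.061² + 0.45²·3.09² + 2·0.46·0.55·0.45·1.061·3.09 = 3.0205 (%²).
σ_p = √3.0205 = 1.738%.
VaR = 2.326 × 1.738% = 4.043%; on $25,000,000 that is $1,010,750.

$1,011,000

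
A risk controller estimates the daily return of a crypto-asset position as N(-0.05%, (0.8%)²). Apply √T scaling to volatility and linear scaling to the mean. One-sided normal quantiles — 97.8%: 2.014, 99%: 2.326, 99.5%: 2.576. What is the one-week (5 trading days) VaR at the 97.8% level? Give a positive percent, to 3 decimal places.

σ_{5d} = 0.8% × √5 = 1.789%; μ_{5d} = 5 × -0.05% = -0.250%.
VaR = −(-0.250%) + 2.014 × 1.789% = 3.853%.

3.853%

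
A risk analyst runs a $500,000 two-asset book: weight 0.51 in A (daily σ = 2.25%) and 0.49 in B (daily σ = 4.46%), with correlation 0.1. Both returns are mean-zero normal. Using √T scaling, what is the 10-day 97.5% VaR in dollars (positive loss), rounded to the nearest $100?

$79,600

σ_p = √(0.51²·2.25² + 0.49²·4.46² + 2·0.1·0.51·0.49·2.25·4.46) = 2.568%.
σ_{10d} = 2.568% × √10 = 8.121%.
z(97.5%) = 1.960.
VaR = 1.960 × 8.121% = 15.917%; on $500,000 that is $79,585.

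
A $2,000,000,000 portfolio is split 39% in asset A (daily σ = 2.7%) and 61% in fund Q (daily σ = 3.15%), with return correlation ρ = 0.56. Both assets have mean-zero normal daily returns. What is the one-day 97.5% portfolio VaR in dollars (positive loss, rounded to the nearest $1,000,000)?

$104,000,000

σ_p² = 0.39²·2.7² + 0.61²·3.15² + 2·0.56·0.39·0.61·2.7·3.15 = 7.0671 (%²).
σ_p = √7.0671 = 2.658%.
At 97.5%, z = 1.960.
VaR = 1.960 × 2.658% = 5.210%; on $2,000,000,000 that is $104,200,000.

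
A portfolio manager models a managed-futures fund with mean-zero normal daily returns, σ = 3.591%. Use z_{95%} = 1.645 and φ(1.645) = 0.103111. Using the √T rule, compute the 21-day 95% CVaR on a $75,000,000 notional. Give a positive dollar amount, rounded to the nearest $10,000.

σ_{21d} = 3.591% × √21 = 16.456%.
ES multiplier = φ(z)/(1−α) = 0.103111/0.05 = 2.062.
ES = 16.456% × 2.062 = 33.932%; on $75,000,000: $25,449,000.

$25,450,000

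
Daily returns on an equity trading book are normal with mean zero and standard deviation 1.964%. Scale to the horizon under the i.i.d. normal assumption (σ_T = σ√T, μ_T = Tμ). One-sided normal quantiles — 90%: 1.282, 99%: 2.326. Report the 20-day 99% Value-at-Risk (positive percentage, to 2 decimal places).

σ_{20d} = 1.964% × √20 = 8.783%.
VaR = 2.326 × 8.783% = 20.429%.

20.43%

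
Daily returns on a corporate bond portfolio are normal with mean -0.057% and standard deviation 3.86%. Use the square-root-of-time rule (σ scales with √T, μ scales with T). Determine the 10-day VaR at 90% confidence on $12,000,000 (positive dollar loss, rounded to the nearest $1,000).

At 90%, z = 1.282.
σ_{10d} = 3.86% × √10 = 12.206%; μ_{10d} = 10 × -0.057% = -0.570%.
VaR = −(-0.570%) + 1.282 × 12.206% = 16.218%.
On $12,000,000: 0.16218 × $12,000,000 = $1,946,160.

$1,946,000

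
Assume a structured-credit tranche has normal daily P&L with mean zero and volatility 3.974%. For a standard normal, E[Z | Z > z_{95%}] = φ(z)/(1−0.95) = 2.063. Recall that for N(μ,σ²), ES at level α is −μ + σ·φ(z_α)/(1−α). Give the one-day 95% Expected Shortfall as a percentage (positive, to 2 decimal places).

ES = 3.974% × 2.063 = 8.198%.

8.20%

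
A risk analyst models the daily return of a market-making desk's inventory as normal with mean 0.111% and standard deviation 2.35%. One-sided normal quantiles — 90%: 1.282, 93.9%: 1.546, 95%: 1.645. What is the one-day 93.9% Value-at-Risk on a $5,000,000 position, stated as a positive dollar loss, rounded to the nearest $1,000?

VaR = −μ + z·σ = −(0.111%) + 1.546 × 2.35% = 3.522%.
On $5,000,000: 0.03522 × $5,000,000 = $176,100.

$176,000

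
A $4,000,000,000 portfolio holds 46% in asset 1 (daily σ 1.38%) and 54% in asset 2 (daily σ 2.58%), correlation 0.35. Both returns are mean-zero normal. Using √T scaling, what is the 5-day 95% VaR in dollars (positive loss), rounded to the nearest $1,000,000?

$253,000,000

σ_p = √(0.46²·1.38² + 0.54²·2.58² + 2·0.35·0.46·0.54·1.38·2.58) = 1.721%.
σ_{5d} = 1.721% × √5 = 3.848%.
z(95%) = 1.645.
VaR = 1.645 × 3.848% = 6.330%; on $4,000,000,000 that is $253,200,000.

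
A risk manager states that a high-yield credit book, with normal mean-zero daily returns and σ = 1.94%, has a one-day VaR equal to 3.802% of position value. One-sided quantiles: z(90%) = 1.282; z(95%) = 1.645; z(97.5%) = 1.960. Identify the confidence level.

Implied z = VaR/σ = 3.802 / 1.94 = 1.960.
This matches z(97.5%) = 1.960.

97.5%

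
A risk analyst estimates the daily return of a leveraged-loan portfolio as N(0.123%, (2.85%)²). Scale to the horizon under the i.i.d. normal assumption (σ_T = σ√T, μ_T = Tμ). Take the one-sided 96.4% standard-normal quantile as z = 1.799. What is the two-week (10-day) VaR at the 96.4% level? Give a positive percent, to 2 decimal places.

σ_{10d} = 2.85% × √10 = 9.012%; μ_{10d} = 10 × 0.123% = 1.230%.
VaR = −(1.230%) + 1.799 × 9.012% = 14.983%.

14.98%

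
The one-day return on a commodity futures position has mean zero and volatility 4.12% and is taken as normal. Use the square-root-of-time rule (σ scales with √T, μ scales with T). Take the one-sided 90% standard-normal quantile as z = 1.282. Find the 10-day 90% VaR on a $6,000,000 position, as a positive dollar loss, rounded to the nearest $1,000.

σ_{10d} = 4.12% × √10 = 13.029%.
VaR = 1.282 × 13.029% = 16.703%.
On $6,000,000: 0.16703 × $6,000,000 = $1,002,180.

$1,002,000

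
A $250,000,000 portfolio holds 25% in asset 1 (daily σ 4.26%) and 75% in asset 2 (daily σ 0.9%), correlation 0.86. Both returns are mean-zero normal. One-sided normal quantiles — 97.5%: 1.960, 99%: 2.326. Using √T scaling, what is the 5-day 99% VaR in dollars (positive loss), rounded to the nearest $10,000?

$21,860,000

σ_p = √(0.25²·4.26² + 0.75²·0.9² + 2·0.86·0.25·0.75·4.26·0.9) = 1.681%.
σ_{5d} = 1.681% × √5 = 3.759%.
VaR = 2.326 × 3.759% = 8.743%; on $250,000,000 that is $21,857,500.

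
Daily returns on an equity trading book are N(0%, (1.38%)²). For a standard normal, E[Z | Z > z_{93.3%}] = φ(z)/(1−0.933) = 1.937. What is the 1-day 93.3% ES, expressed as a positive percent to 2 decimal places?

ES = 1.38% × 1.937 = 2.673%.

2.67%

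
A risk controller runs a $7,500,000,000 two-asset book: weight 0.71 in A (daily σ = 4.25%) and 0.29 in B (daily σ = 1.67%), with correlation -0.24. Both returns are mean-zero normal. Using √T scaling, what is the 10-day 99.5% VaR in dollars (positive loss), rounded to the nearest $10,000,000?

$1,800,000,000

σ_p = √(0.71²·4.25² + 0.29²·1.67² + 2·-0.24·0.71·0.29·4.25·1.67) = 2.939%.
σ_{10d} = 2.939% × √10 = 9.294%.
z(99.5%) = 2.576.
VaR = 2.576 × 9.294% = 23.941%; on $7,500,000,000 that is $1,795,575,000.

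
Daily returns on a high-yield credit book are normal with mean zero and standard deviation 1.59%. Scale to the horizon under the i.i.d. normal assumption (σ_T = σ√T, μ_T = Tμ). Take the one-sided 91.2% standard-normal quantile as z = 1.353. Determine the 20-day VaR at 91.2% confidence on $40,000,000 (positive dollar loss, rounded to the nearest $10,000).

$3,850,000

σ_{20d} = 1.59% × √20 = 7.111%.
VaR = 1.353 × 7.111% = 9.621%.
On $40,000,000: 0.09621 × $40,000,000 = $3,848,400.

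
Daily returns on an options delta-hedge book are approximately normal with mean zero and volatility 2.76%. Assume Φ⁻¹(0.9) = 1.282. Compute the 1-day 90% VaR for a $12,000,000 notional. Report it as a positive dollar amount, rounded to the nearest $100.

$424,600

VaR = z·σ = 1.282 × 2.76% = 3.538%.
On $12,000,000: 0.03538 × $12,000,000 = $424,560.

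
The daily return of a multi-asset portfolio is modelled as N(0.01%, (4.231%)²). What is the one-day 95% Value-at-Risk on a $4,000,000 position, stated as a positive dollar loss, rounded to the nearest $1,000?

At 95% one-sided, z = 1.645.
VaR = −μ + z·σ = −(0.01%) + 1.645 × 4.231% = 6.950%.
On $4,000,000: 0.06950 × $4,000,000 = $278,000.

$278,000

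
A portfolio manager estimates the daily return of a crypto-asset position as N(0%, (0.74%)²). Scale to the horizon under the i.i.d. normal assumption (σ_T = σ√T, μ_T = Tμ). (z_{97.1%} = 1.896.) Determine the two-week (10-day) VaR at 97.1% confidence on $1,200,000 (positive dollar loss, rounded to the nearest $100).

$53,200

σ_{10d} = 0.74% × √10 = 2.340%.
VaR = 1.896 × 2.340% = 4.437%.
On $1,200,000: 0.04437 × $1,200,000 = $53,244.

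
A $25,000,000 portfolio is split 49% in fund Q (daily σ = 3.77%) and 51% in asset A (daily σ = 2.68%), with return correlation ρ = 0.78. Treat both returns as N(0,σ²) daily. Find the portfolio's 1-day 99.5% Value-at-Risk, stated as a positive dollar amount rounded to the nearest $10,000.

$1,960,000

σ_p² = 0.49²·3.77² + 0.51²·2.68² + 2·0.78·0.49·0.51·3.77·2.68 = 9.2195 (%²).
σ_p = √9.2195 = 3.036%.
At 99.5%, z = 2.576.
VaR = 2.576 × 3.036% = 7.821%; on $25,000,000 that is $1,955,250.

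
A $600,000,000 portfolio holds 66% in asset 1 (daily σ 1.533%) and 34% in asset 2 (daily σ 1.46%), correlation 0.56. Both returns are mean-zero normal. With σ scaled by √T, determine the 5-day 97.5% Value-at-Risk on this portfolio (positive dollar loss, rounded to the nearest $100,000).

$35,600,000

σ_p = √(0.66²·1.533² + 0.34²·1.46² + 2·0.56·0.66·0.34·1.533·1.46) = 1.354%.
σ_{5d} = 1.354% × √5 = 3.028%.
z(97.5%) = 1.960.
VaR = 1.960 × 3.028% = 5.935%; on $600,000,000 that is $35,610,000.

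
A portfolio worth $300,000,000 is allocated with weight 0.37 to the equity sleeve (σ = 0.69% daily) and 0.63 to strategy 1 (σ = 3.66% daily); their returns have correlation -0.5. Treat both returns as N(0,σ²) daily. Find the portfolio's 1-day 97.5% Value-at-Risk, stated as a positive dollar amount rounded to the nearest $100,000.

σ_p² = 0.37²·0.69² + 0.63²·3.66² + 2·-0.5·0.37·0.63·0.69·3.66 = 4.7932 (%²).
σ_p = √4.7932 = 2.189%.
At 97.5%, z = 1.960.
VaR = 1.960 × 2.189% = 4.290%; on $300,000,000 that is $12,870,000.

$12,900,000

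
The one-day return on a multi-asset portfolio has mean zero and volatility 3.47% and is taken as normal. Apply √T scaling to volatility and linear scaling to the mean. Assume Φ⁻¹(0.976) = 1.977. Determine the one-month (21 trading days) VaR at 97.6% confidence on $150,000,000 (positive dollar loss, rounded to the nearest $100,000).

σ_{21d} = 3.47% × √21 = 15.902%.
VaR = 1.977 × 15.902% = 31.438%.
On $150,000,000: 0.31438 × $150,000,000 = $47,157,000.

$47,200,000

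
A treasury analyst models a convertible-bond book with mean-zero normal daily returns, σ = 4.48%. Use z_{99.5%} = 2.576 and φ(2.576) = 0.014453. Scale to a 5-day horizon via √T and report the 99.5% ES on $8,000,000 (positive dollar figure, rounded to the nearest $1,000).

$2,317,000

σ_{5d} = 4.48% × √5 = 10.018%.
ES multiplier = φ(z)/(1−α) = 0.014453/0.005 = 2.891.
ES = 10.018% × 2.891 = 28.962%; on $8,000,000: $2,316,960.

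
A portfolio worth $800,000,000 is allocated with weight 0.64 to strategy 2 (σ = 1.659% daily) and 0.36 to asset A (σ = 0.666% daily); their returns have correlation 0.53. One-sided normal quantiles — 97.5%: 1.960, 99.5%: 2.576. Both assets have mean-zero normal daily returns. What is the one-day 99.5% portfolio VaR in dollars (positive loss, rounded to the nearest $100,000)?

$24,900,000

σ_p² = 0.64²·1.659² + 0.36²·0.666² + 2·0.53·0.64·0.36·1.659·0.666 = 1.4547 (%²).
σ_p = √1.4547 = 1.206%.
VaR = 2.576 × 1.206% = 3.107%; on $800,000,000 that is $24,856,000.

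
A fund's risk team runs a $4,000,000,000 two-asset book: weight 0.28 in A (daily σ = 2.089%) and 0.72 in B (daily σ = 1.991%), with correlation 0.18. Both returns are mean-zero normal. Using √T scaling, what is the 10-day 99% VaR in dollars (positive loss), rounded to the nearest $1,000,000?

σ_p = √(0.28²·2.089² + 0.72²·1.991² + 2·0.18·0.28·0.72·2.089·1.991) = 1.643%.
σ_{10d} = 1.643% × √10 = 5.196%.
z(99%) = 2.326.
VaR = 2.326 × 5.196% = 12.086%; on $4,000,000,000 that is $483,440,000.

$483,000,000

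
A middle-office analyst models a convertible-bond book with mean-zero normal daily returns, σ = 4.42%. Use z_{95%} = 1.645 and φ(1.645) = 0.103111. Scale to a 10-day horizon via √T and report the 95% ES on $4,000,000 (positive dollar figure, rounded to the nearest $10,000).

$1,150,000

σ_{10d} = 4.42% × √10 = 13.977%.
ES multiplier = φ(z)/(1−α) = 0.103111/0.05 = 2.062.
ES = 13.977% × 2.062 = 28.821%; on $4,000,000: $1,152,840.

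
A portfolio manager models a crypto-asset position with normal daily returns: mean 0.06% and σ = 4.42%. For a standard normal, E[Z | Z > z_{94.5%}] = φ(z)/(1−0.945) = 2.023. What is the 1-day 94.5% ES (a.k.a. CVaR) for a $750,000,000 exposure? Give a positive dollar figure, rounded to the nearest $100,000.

$66,600,000

ES = −(0.06%) + 4.42% × 2.023 = 8.882%.
On $750,000,000: 0.08882 × $750,000,000 = $66,615,000.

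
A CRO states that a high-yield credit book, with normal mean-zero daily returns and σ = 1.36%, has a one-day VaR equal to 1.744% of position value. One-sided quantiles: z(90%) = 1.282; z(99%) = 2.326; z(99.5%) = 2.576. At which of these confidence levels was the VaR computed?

Implied z = VaR/σ = 1.744 / 1.36 = 1.282.
This matches z(90%) = 1.282.

90%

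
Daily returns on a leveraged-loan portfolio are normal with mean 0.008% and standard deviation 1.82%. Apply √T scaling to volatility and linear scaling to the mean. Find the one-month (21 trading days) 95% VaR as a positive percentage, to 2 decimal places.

13.55%

At 95%, z = 1.645.
σ_{21d} = 1.82% × √21 = 8.340%; μ_{21d} = 21 × 0.008% = 0.168%.
VaR = −(0.168%) + 1.645 × 8.340% = 13.551%.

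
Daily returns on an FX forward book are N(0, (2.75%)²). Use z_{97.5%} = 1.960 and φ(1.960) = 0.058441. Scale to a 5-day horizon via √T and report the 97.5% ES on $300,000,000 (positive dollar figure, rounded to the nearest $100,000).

σ_{5d} = 2.75% × √5 = 6.149%.
ES multiplier = φ(z)/(1−α) = 0.058441/0.025 = 2.338.
ES = 6.149% × 2.338 = 14.376%; on $300,000,000: $43,128,000.

$43,100,000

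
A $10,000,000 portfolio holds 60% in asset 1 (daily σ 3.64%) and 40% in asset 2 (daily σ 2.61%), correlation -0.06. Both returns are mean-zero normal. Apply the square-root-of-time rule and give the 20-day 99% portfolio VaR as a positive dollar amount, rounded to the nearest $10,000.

σ_p = √(0.6²·3.64² + 0.4²·2.61² + 2·-0.06·0.6·0.4·3.64·2.61) = 2.364%.
σ_{20d} = 2.364% × √20 = 10.572%.
z(99%) = 2.326.
VaR = 2.326 × 10.572% = 24.590%; on $10,000,000 that is $2,459,000.

$2,460,000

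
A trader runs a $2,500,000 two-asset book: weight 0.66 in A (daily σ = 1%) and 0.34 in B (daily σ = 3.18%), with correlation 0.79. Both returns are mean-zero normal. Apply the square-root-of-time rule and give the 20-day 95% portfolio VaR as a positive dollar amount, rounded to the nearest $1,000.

σ_p = √(0.66²·1² + 0.34²·3.18² + 2·0.79·0.66·0.34·1·3.18) = 1.653%.
σ_{20d} = 1.653% × √20 = 7.392%.
z(95%) = 1.645.
VaR = 1.645 × 7.392% = 12.160%; on $2,500,000 that is $304,000.

$304,000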